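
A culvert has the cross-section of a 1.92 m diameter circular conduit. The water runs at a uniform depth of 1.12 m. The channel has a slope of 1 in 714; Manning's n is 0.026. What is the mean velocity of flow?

V = 0.937 m/s

For a circular section of diameter D = 1.92 m at depth y = 1.12 m, the central angle is θ = 2 arccos(1 − 2y/D) = 3.476 rad. Then A = (D²/8)(θ − sin θ) = 1.753 m² and P = Dθ/2 = 3.337 m.
Hydraulic radius R = A/P = 1.753/3.337 = 0.5254 m.
From Manning's equation, V = (1/n) R^(2/3) S^(1/2) = (1/0.026) × 0.5254^(2/3) × 0.001401^(1/2) = 0.937 m/s.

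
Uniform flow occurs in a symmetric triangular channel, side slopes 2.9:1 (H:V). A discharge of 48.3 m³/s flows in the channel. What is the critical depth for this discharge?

y_c = 2.24 m

At critical depth, Q² T / (g A³) = 1, i.e. A³/T = Q²/g = 48.3²/9.81 = 237.8.
Try y = 2.67 m: A³/T = 570.6 — high.
Try y = 1.58 m: A³/T = 41.4 — low.
Try y = 2.24 m: A³/T = 237.1 — close enough.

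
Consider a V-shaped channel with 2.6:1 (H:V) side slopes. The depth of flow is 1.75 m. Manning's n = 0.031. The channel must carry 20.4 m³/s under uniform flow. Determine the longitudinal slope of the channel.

S = 0.00826

For a triangular section with side slope z = 2.6: A = zy² = 2.6×1.75² = 7.962 m²; P = 2y√(1+z²) = 2×1.75×2.786 = 9.75 m.
Hydraulic radius R = A/P = 7.962/9.75 = 0.8167 m.
From Manning's equation, S = [nQ / (1 A R^(2/3))]² = [0.031 × 20.4 / (1 × 7.962 × 0.8167^(2/3))]² = 0.00826.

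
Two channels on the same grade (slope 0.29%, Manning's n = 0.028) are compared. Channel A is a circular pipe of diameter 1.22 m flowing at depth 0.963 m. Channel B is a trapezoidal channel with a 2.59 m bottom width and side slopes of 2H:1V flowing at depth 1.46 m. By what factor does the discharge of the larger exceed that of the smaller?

Channel A: For a circular section of diameter D = 1.22 m at depth y = 0.963 m, the central angle is θ = 2 arccos(1 − 2y/D) = 4.376 rad. Then A = (D²/8)(θ − sin θ) = 0.9897 m² and P = Dθ/2 = 2.669 m. Hydraulic radius R = A/P = 0.9897/2.669 = 0.3708 m. Q_A = (1/0.028)·0.9897·0.3708^(2/3)·√0.0029 = 0.9825 m³/s.
Channel B: With bottom width b = 2.59 m and side slope z = 2: A = (b + zy)y = (2.59 + 2×1.46)×1.46 = 8.045 m²; P = b + 2y√(1+z²) = 2.59 + 2×1.46×2.236 = 9.119 m. Hydraulic radius R = A/P = 8.045/9.119 = 0.8821 m. Q_B = (1/0.028)·8.045·0.8821^(2/3)·√0.0029 = 14.23 m³/s.
The larger discharge is 14.23 m³/s and the smaller is 0.9825 m³/s; the ratio is 14.5.

14.5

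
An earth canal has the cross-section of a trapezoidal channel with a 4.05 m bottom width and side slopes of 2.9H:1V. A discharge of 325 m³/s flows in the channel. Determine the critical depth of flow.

At critical depth, Q² T / (g A³) = 1, i.e. A³/T = Q²/g = 325²/9.81 = 10770.
Trying y = 5.25 m: A³/T = 30040 — too large.
Trying y = 4.17 m: A³/T = 10800 — matches.

y_c = 4.17 m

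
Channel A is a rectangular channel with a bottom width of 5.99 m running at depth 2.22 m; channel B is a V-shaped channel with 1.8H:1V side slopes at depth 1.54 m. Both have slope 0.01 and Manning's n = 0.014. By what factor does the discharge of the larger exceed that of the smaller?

Channel A: Flow area A = b·y = 5.99 × 2.22 = 13.3 m². Wetted perimeter P = b + 2y = 5.99 + 2×2.22 = 10.43 m. Hydraulic radius R = A/P = 13.3/10.43 = 1.275 m. Q_A = (1/0.014)·13.3·1.275^(2/3)·√0.01 = 111.7 m³/s.
Channel B: For a triangular section with side slope z = 1.8: A = zy² = 1.8×1.54² = 4.269 m²; P = 2y√(1+z²) = 2×1.54×2.059 = 6.342 m. Hydraulic radius R = A/P = 4.269/6.342 = 0.6731 m. Q_B = (1/0.014)·4.269·0.6731^(2/3)·√0.01 = 23.42 m³/s.
The larger discharge is 111.7 m³/s and the smaller is 23.42 m³/s; the ratio is 4.77.

4.77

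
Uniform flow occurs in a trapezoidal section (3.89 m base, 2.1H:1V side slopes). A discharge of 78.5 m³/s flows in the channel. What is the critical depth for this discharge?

At critical depth, Q² T / (g A³) = 1, i.e. A³/T = Q²/g = 78.5²/9.81 = 628.2.
Try y = 2.01 m: A³/T = 351.4 — low.
Try y = 2.55 m: A³/T = 897.4 — high.
Try y = 2.33 m: A³/T = 626.7 — ≈ 628.2.

y_c = 2.33 m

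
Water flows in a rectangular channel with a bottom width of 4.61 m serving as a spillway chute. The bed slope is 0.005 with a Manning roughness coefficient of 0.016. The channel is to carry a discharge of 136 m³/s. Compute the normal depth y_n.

y_n = 4.94 m

Manning's equation rearranged: A R^(2/3) = nQ / (1·√S) = 0.016 × 136 / (√0.005) = 30.77.
Try y = 5.54 m: A R^(2/3) = 35.34 — too large.
Try y = 3.72 m: A R^(2/3) = 21.7 — too small.
Try y = 4.94 m: A R^(2/3) = 30.78 — matches.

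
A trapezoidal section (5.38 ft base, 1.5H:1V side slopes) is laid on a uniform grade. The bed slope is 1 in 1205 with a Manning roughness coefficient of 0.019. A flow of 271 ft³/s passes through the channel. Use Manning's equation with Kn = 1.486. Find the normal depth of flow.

Manning's equation rearranged: A R^(2/3) = nQ / (1.486·√S) = 0.019 × 271 / (1.486 × √0.0008299) = 120.3.
Trying y = 5.73 ft: A R^(2/3) = 169.3 — over.
Trying y = 4.35 ft: A R^(2/3) = 94.33 — short.
Trying y = 4.88 ft: A R^(2/3) = 120.1 — matches.

y_n = 4.88 ft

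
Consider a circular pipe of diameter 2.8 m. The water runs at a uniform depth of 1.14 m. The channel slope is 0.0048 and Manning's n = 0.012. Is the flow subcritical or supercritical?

supercritical

For a circular section of diameter D = 2.8 m at depth y = 1.14 m, the central angle is θ = 2 arccos(1 − 2y/D) = 2.768 rad. Then A = (D²/8)(θ − sin θ) = 2.355 m² and P = Dθ/2 = 3.875 m.
Hydraulic radius R = A/P = 2.355/3.875 = 0.6077 m.
V = (1/n) R^(2/3) √S = (1/0.012) × 0.6077^(2/3) × √0.0048 = 4.142 m/s. Hydraulic depth D_h = A/T = 2.355/2.751 = 0.856 m.
Froude number Fr = V/√(g·D_h) = 4.142/√(9.81×0.856) = 1.43, which is greater than 1, so the flow is supercritical.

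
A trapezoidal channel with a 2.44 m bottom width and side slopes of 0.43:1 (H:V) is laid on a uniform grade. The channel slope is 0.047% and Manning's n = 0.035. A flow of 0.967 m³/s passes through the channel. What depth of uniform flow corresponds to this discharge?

y_n = 0.833 m

Manning's equation rearranged: A R^(2/3) = nQ / (1·√S) = 0.035 × 0.967 / (√0.00047) = 1.561.
Trying y = 0.949 m: A R^(2/3) = 1.922 — high.
Trying y = 0.833 m: A R^(2/3) = 1.561 — matches.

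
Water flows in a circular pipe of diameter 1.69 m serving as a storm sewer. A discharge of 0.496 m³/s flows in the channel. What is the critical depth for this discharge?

y_c = 0.341 m

At critical depth, Q² T / (g A³) = 1, i.e. A³/T = Q²/g = 0.496²/9.81 = 0.02508.
Try y = 0.436 m: A³/T = 0.06514 — high.
Try y = 0.341 m: A³/T = 0.02494 — matches.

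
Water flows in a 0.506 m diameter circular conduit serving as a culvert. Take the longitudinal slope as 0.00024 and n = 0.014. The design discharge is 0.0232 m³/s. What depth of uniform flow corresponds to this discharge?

y_n = 0.227 m

Manning's equation rearranged: A R^(2/3) = nQ / (1·√S) = 0.014 × 0.0232 / (√0.00024) = 0.02097.
Trying y = 0.247 m: A R^(2/3) = 0.02432 — high.
Trying y = 0.201 m: A R^(2/3) = 0.01686 — low.
Trying y = 0.227 m: A R^(2/3) = 0.02099 — ≈ 0.02097.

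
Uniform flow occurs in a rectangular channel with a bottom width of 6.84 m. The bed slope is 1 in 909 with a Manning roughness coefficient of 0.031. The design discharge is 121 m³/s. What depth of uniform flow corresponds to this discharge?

y_n = 9.02 m

Manning's equation rearranged: A R^(2/3) = nQ / (1·√S) = 0.031 × 121 / (√0.0011) = 113.1.
Try y = 7.6 m: A R^(2/3) = 92.11 — short.
Try y = 10 m: A R^(2/3) = 127.6 — over.
Try y = 9.02 m: A R^(2/3) = 113 — close enough.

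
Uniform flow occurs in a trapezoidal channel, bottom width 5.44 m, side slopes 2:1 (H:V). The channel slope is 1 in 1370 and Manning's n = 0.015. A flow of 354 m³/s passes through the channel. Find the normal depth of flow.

y_n = 5.6 m

Manning's equation rearranged: A R^(2/3) = nQ / (1·√S) = 0.015 × 354 / (√0.0007299) = 196.5.
At y = 6.32 m: A R^(2/3) = 257.9 — too large.
At y = 5.6 m: A R^(2/3) = 196.3 — ≈ 196.5.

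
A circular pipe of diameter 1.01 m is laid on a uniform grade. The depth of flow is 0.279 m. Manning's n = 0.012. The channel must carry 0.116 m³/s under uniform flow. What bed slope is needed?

S = 0.00068

For a circular section of diameter D = 1.01 m at depth y = 0.279 m, the central angle is θ = 2 arccos(1 − 2y/D) = 2.214 rad. Then A = (D²/8)(θ − sin θ) = 0.1802 m² and P = Dθ/2 = 1.118 m.
Hydraulic radius R = A/P = 0.1802/1.118 = 0.1612 m.
From Manning's equation, S = [nQ / (1 A R^(2/3))]² = [0.012 × 0.116 / (1 × 0.1802 × 0.1612^(2/3))]² = 0.00068.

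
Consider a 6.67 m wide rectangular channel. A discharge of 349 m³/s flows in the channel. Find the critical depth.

y_c = 6.53 m

For a rectangular channel, critical depth y_c = (q²/g)^(1/3) where q = Q/b = 349/6.67 = 52.32 m²/s.
So y_c = (52.32²/9.81)^(1/3) = 6.53 m.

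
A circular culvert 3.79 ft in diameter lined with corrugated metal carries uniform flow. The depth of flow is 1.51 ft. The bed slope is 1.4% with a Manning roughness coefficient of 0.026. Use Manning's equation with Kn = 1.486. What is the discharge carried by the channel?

Q = 24.6 ft³/s

For a circular section of diameter D = 3.79 ft at depth y = 1.51 ft, the central angle is θ = 2 arccos(1 − 2y/D) = 2.732 rad. Then A = (D²/8)(θ − sin θ) = 4.192 ft² and P = Dθ/2 = 5.178 ft.
Hydraulic radius R = A/P = 4.192/5.178 = 0.8095 ft.
Manning's equation: Q = (1.486/n) A R^(2/3) S^(1/2) = (1.486/0.026) × 4.192 × 0.8095^(2/3) × 0.014^(1/2) = 24.6 ft³/s.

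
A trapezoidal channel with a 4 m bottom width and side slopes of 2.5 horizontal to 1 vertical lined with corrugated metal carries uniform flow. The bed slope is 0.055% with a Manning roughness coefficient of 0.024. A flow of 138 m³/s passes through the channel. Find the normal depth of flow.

Manning's equation rearranged: A R^(2/3) = nQ / (1·√S) = 0.024 × 138 / (√0.00055) = 141.2.
Try y = 5.43 m: A R^(2/3) = 192.8 — over.
Try y = 4.76 m: A R^(2/3) = 141.4 — close enough.

y_n = 4.76 m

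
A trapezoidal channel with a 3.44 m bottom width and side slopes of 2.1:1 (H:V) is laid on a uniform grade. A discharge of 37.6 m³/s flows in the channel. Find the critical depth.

At critical depth, Q² T / (g A³) = 1, i.e. A³/T = Q²/g = 37.6²/9.81 = 144.1.
At y = 2.11 m: A³/T = 372.4 — high.
At y = 1.65 m: A³/T = 142.6 — close enough.

y_c = 1.65 m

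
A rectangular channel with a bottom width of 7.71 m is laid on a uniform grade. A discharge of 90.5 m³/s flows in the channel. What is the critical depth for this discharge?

y_c = 2.41 m

For a rectangular channel, critical depth y_c = (q²/g)^(1/3) where q = Q/b = 90.5/7.71 = 11.74 m²/s.
So y_c = (11.74²/9.81)^(1/3) = 2.41 m.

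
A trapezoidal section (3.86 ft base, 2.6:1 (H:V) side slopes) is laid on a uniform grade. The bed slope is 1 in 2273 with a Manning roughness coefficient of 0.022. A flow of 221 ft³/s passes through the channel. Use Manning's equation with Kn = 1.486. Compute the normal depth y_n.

y_n = 4.92 ft

Manning's equation rearranged: A R^(2/3) = nQ / (1.486·√S) = 0.022 × 221 / (1.486 × √0.0004399) = 156.
Trying y = 6.04 ft: A R^(2/3) = 253.9 — too large.
Trying y = 3.75 ft: A R^(2/3) = 82.68 — too small.
Trying y = 4.92 ft: A R^(2/3) = 155.7 — ≈ 156.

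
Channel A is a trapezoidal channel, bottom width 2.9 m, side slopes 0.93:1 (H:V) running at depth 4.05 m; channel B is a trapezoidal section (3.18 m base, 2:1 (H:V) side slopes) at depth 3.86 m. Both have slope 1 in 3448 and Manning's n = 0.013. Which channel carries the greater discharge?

Channel A: With bottom width b = 2.9 m and side slope z = 0.93: A = (b + zy)y = (2.9 + 0.93×4.05)×4.05 = 27 m²; P = b + 2y√(1+z²) = 2.9 + 2×4.05×1.366 = 13.96 m. Hydraulic radius R = A/P = 27/13.96 = 1.934 m. Q_A = (1/0.013)·27·1.934^(2/3)·√0.00029 = 54.9 m³/s.
Channel B: With bottom width b = 3.18 m and side slope z = 2: A = (b + zy)y = (3.18 + 2×3.86)×3.86 = 42.07 m²; P = b + 2y√(1+z²) = 3.18 + 2×3.86×2.236 = 20.44 m. Hydraulic radius R = A/P = 42.07/20.44 = 2.058 m. Q_B = (1/0.013)·42.07·2.058^(2/3)·√0.00029 = 89.18 m³/s.
Q_A = 54.9 m³/s vs Q_B = 89.18 m³/s, so channel B carries more.

channel B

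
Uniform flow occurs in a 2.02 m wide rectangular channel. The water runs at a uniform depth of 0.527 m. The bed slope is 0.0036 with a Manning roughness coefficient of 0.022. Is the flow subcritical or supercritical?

Flow area A = b·y = 2.02 × 0.527 = 1.065 m². Wetted perimeter P = b + 2y = 2.02 + 2×0.527 = 3.074 m.
Hydraulic radius R = A/P = 1.065/3.074 = 0.3463 m.
V = (1/n) R^(2/3) √S = (1/0.022) × 0.3463^(2/3) × √0.0036 = 1.345 m/s. Hydraulic depth D_h = A/T = 1.065/2.02 = 0.527 m.
Froude number Fr = V/√(g·D_h) = 1.345/√(9.81×0.527) = 0.592, which is less than 1, so the flow is subcritical.

subcritical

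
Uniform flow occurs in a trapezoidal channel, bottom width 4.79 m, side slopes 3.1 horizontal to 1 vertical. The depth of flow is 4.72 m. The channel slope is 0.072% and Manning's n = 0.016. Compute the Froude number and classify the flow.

subcritical

With bottom width b = 4.79 m and side slope z = 3.1: A = (b + zy)y = (4.79 + 3.1×4.72)×4.72 = 91.67 m²; P = b + 2y√(1+z²) = 4.79 + 2×4.72×3.257 = 35.54 m.
Hydraulic radius R = A/P = 91.67/35.54 = 2.579 m.
V = (1/n) R^(2/3) √S = (1/0.016) × 2.579^(2/3) × √0.00072 = 3.154 m/s. Hydraulic depth D_h = A/T = 91.67/34.05 = 2.692 m.
Froude number Fr = V/√(g·D_h) = 3.154/√(9.81×2.692) = 0.614, which is less than 1, so the flow is subcritical.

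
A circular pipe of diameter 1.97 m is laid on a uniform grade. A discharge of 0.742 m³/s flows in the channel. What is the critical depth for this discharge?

y_c = 0.402 m

At critical depth, Q² T / (g A³) = 1, i.e. A³/T = Q²/g = 0.742²/9.81 = 0.05612.
Trying y = 0.493 m: A³/T = 0.1245 — high.
Trying y = 0.353 m: A³/T = 0.0337 — low.
Trying y = 0.402 m: A³/T = 0.05611 — ≈ 0.05612.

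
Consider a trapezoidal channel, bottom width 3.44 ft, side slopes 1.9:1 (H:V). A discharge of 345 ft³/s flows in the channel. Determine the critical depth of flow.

At critical depth, Q² T / (g A³) = 1, i.e. A³/T = Q²/g = 345²/32.2 = 3696.
At y = 3.09 ft: A³/T = 1569 — too small.
At y = 3.79 ft: A³/T = 3676 — matches.

y_c = 3.79 ft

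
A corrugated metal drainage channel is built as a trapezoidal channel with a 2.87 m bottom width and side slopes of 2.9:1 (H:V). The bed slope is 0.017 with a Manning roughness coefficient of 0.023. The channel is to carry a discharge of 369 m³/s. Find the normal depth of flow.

Manning's equation rearranged: A R^(2/3) = nQ / (1·√S) = 0.023 × 369 / (√0.017) = 65.09.
Try y = 2.89 m: A R^(2/3) = 44.08 — low.
Try y = 4.22 m: A R^(2/3) = 108.4 — high.
Try y = 3.41 m: A R^(2/3) = 65.06 — matches.

y_n = 3.41 m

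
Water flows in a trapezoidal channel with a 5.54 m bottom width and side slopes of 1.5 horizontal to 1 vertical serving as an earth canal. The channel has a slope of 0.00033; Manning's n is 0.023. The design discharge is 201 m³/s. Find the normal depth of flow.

Manning's equation rearranged: A R^(2/3) = nQ / (1·√S) = 0.023 × 201 / (√0.00033) = 254.5.
At y = 8.75 m: A R^(2/3) = 438.8 — over.
At y = 4.95 m: A R^(2/3) = 125.8 — short.
At y = 6.86 m: A R^(2/3) = 254.5 — ≈ 254.5.

y_n = 6.86 m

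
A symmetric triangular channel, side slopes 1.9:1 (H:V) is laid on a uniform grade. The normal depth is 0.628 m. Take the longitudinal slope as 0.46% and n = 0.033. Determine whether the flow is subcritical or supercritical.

For a triangular section with side slope z = 1.9: A = zy² = 1.9×0.628² = 0.7493 m²; P = 2y√(1+z²) = 2×0.628×2.147 = 2.697 m.
Hydraulic radius R = A/P = 0.7493/2.697 = 0.2779 m.
V = (1/n) R^(2/3) √S = (1/0.033) × 0.2779^(2/3) × √0.0046 = 0.8752 m/s. Hydraulic depth D_h = A/T = 0.7493/2.386 = 0.314 m.
Froude number Fr = V/√(g·D_h) = 0.8752/√(9.81×0.314) = 0.499, which is less than 1, so the flow is subcritical.

subcritical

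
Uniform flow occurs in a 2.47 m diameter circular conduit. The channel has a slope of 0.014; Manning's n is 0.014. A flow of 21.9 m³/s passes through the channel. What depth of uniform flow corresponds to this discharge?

Manning's equation rearranged: A R^(2/3) = nQ / (1·√S) = 0.014 × 21.9 / (√0.014) = 2.591.
At y = 1.26 m: A R^(2/3) = 1.797 — too small.
At y = 1.91 m: A R^(2/3) = 3.279 — too large.
At y = 1.59 m: A R^(2/3) = 2.592 — matches.

y_n = 1.59 m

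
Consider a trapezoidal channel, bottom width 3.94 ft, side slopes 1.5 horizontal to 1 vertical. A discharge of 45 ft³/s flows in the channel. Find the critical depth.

At critical depth, Q² T / (g A³) = 1, i.e. A³/T = Q²/g = 45²/32.2 = 62.89.
Trying y = 1.7 ft: A³/T = 148.6 — over.
Trying y = 1.02 ft: A³/T = 24.81 — short.
Trying y = 1.34 ft: A³/T = 63.67 — matches.

y_c = 1.34 ft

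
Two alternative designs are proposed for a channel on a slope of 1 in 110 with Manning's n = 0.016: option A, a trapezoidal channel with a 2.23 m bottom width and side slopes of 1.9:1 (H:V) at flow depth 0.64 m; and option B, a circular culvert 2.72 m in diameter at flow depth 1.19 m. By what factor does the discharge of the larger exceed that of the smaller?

1.39

Channel A: With bottom width b = 2.23 m and side slope z = 1.9: A = (b + zy)y = (2.23 + 1.9×0.64)×0.64 = 2.205 m²; P = b + 2y√(1+z²) = 2.23 + 2×0.64×2.147 = 4.978 m. Hydraulic radius R = A/P = 2.205/4.978 = 0.443 m. Q_A = (1/0.016)·2.205·0.443^(2/3)·√0.009091 = 7.638 m³/s.
Channel B: For a circular section of diameter D = 2.72 m at depth y = 1.19 m, the central angle is θ = 2 arccos(1 − 2y/D) = 2.891 rad. Then A = (D²/8)(θ − sin θ) = 2.444 m² and P = Dθ/2 = 3.932 m. Hydraulic radius R = A/P = 2.444/3.932 = 0.6217 m. Q_B = (1/0.016)·2.444·0.6217^(2/3)·√0.009091 = 10.61 m³/s.
The larger discharge is 10.61 m³/s and the smaller is 7.638 m³/s; the ratio is 1.39.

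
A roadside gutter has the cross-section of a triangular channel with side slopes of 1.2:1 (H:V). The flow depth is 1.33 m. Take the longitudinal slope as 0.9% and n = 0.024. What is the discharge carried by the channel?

Q = 5.36 m³/s

For a triangular section with side slope z = 1.2: A = zy² = 1.2×1.33² = 2.123 m²; P = 2y√(1+z²) = 2×1.33×1.562 = 4.155 m.
Hydraulic radius R = A/P = 2.123/4.155 = 0.5109 m.
Manning's equation: Q = (1/n) A R^(2/3) S^(1/2) = (1/0.024) × 2.123 × 0.5109^(2/3) × 0.009^(1/2) = 5.36 m³/s.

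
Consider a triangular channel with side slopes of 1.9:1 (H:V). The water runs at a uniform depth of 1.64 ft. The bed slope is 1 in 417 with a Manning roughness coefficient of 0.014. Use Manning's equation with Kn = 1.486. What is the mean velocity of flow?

V = 4.2 ft/s

For a triangular section with side slope z = 1.9: A = zy² = 1.9×1.64² = 5.11 ft²; P = 2y√(1+z²) = 2×1.64×2.147 = 7.042 ft.
Hydraulic radius R = A/P = 5.11/7.042 = 0.7256 ft.
From Manning's equation, V = (1.486/n) R^(2/3) S^(1/2) = (1.486/0.014) × 0.7256^(2/3) × 0.002398^(1/2) = 4.2 ft/s.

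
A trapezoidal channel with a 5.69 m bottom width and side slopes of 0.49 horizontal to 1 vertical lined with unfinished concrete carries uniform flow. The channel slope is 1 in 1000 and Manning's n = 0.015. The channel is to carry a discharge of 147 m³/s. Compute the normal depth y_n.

Manning's equation rearranged: A R^(2/3) = nQ / (1·√S) = 0.015 × 147 / (√0.001) = 69.73.
Try y = 4.08 m: A R^(2/3) = 51.82 — too small.
Try y = 5.92 m: A R^(2/3) = 98.48 — too large.
Try y = 4.86 m: A R^(2/3) = 69.83 — close enough.

y_n = 4.86 m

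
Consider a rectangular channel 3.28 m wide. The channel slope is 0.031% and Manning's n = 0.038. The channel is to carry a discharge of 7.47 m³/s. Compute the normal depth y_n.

Manning's equation rearranged: A R^(2/3) = nQ / (1·√S) = 0.038 × 7.47 / (√0.00031) = 16.12.
At y = 3.31 m: A R^(2/3) = 11.55 — low.
At y = 5.34 m: A R^(2/3) = 20.38 — high.
At y = 4.37 m: A R^(2/3) = 16.12 — matches.

y_n = 4.37 m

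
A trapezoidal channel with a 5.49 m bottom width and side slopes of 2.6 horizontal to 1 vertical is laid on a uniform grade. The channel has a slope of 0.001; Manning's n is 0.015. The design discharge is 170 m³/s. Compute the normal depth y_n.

Manning's equation rearranged: A R^(2/3) = nQ / (1·√S) = 0.015 × 170 / (√0.001) = 80.64.
At y = 2.65 m: A R^(2/3) = 45.25 — too small.
At y = 4.11 m: A R^(2/3) = 117.2 — too large.
At y = 3.47 m: A R^(2/3) = 80.7 — ≈ 80.64.

y_n = 3.47 m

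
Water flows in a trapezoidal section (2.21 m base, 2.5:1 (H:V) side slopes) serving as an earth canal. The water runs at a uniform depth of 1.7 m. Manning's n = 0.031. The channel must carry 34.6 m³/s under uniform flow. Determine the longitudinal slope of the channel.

With bottom width b = 2.21 m and side slope z = 2.5: A = (b + zy)y = (2.21 + 2.5×1.7)×1.7 = 10.98 m²; P = b + 2y√(1+z²) = 2.21 + 2×1.7×2.693 = 11.36 m.
Hydraulic radius R = A/P = 10.98/11.36 = 0.9663 m.
From Manning's equation, S = [nQ / (1 A R^(2/3))]² = [0.031 × 34.6 / (1 × 10.98 × 0.9663^(2/3))]² = 0.00999.

S = 0.00999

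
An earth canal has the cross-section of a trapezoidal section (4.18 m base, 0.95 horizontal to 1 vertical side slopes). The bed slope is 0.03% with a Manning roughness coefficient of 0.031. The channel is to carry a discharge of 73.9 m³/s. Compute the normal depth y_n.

Manning's equation rearranged: A R^(2/3) = nQ / (1·√S) = 0.031 × 73.9 / (√0.0003) = 132.3.
At y = 7.02 m: A R^(2/3) = 166.6 — high.
At y = 6.3 m: A R^(2/3) = 132.3 — matches.

y_n = 6.3 m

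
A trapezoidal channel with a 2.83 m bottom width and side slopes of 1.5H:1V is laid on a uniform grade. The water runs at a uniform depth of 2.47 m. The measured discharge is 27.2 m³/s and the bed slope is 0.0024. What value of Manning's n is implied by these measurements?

n = 0.036

With bottom width b = 2.83 m and side slope z = 1.5: A = (b + zy)y = (2.83 + 1.5×2.47)×2.47 = 16.14 m²; P = b + 2y√(1+z²) = 2.83 + 2×2.47×1.803 = 11.74 m.
Hydraulic radius R = A/P = 16.14/11.74 = 1.375 m.
Rearranging Manning's equation: n = (1/Q) A R^(2/3) S^(1/2) = (1/27.2) × 16.14 × 1.375^(2/3) × √0.0024 = 0.036.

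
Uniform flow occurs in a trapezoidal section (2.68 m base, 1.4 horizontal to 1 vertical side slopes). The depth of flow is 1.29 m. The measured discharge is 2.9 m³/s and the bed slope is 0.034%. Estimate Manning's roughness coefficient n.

With bottom width b = 2.68 m and side slope z = 1.4: A = (b + zy)y = (2.68 + 1.4×1.29)×1.29 = 5.787 m²; P = b + 2y√(1+z²) = 2.68 + 2×1.29×1.72 = 7.119 m.
Hydraulic radius R = A/P = 5.787/7.119 = 0.8129 m.
Rearranging Manning's equation: n = (1/Q) A R^(2/3) S^(1/2) = (1/2.9) × 5.787 × 0.8129^(2/3) × √0.00034 = 0.032.

n = 0.032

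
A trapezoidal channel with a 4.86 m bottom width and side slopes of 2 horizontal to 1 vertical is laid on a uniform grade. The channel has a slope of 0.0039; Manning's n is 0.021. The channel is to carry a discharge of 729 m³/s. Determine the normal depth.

Manning's equation rearranged: A R^(2/3) = nQ / (1·√S) = 0.021 × 729 / (√0.0039) = 245.1.
Trying y = 5.5 m: A R^(2/3) = 179.9 — short.
Trying y = 6.9 m: A R^(2/3) = 302.7 — over.
Trying y = 6.3 m: A R^(2/3) = 245.3 — matches.

y_n = 6.3 m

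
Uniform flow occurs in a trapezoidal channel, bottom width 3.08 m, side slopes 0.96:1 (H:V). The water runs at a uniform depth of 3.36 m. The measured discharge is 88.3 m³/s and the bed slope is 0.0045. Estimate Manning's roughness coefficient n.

With bottom width b = 3.08 m and side slope z = 0.96: A = (b + zy)y = (3.08 + 0.96×3.36)×3.36 = 21.19 m²; P = b + 2y√(1+z²) = 3.08 + 2×3.36×1.386 = 12.4 m.
Hydraulic radius R = A/P = 21.19/12.4 = 1.709 m.
Rearranging Manning's equation: n = (1/Q) A R^(2/3) S^(1/2) = (1/88.3) × 21.19 × 1.709^(2/3) × √0.0045 = 0.023.

n = 0.023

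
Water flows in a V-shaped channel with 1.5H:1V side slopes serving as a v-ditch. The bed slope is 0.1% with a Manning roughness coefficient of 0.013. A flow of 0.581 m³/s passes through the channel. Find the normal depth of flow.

y_n = 0.625 m

Manning's equation rearranged: A R^(2/3) = nQ / (1·√S) = 0.013 × 0.581 / (√0.001) = 0.2388.
At y = 0.788 m: A R^(2/3) = 0.4428 — high.
At y = 0.553 m: A R^(2/3) = 0.1722 — low.
At y = 0.625 m: A R^(2/3) = 0.2387 — ≈ 0.2388.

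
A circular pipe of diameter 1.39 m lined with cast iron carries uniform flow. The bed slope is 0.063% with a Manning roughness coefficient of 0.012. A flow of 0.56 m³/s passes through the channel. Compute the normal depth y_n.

y_n = 0.574 m

Manning's equation rearranged: A R^(2/3) = nQ / (1·√S) = 0.012 × 0.56 / (√0.00063) = 0.2677.
Trying y = 0.683 m: A R^(2/3) = 0.3641 — over.
Trying y = 0.399 m: A R^(2/3) = 0.1348 — short.
Trying y = 0.574 m: A R^(2/3) = 0.2679 — close enough.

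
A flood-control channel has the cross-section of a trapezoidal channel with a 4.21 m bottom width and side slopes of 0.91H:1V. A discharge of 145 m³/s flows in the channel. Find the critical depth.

At critical depth, Q² T / (g A³) = 1, i.e. A³/T = Q²/g = 145²/9.81 = 2143.
Trying y = 4.23 m: A³/T = 3327 — over.
Trying y = 3.76 m: A³/T = 2138 — close enough.

y_c = 3.76 m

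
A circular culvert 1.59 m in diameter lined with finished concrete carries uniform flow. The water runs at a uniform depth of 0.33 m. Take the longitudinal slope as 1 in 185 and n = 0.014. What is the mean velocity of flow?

For a circular section of diameter D = 1.59 m at depth y = 0.33 m, the central angle is θ = 2 arccos(1 − 2y/D) = 1.892 rad. Then A = (D²/8)(θ − sin θ) = 0.2981 m² and P = Dθ/2 = 1.504 m.
Hydraulic radius R = A/P = 0.2981/1.504 = 0.1982 m.
From Manning's equation, V = (1/n) R^(2/3) S^(1/2) = (1/0.014) × 0.1982^(2/3) × 0.005405^(1/2) = 1.78 m/s.

V = 1.78 m/s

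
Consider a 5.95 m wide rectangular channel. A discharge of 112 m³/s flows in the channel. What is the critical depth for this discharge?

y_c = 3.31 m

For a rectangular channel, critical depth y_c = (q²/g)^(1/3) where q = Q/b = 112/5.95 = 18.82 m²/s.
So y_c = (18.82²/9.81)^(1/3) = 3.31 m.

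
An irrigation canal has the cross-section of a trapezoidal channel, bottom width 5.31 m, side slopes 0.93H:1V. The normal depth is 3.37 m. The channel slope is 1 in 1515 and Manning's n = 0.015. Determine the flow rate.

Q = 76.4 m³/s

With bottom width b = 5.31 m and side slope z = 0.93: A = (b + zy)y = (5.31 + 0.93×3.37)×3.37 = 28.46 m²; P = b + 2y√(1+z²) = 5.31 + 2×3.37×1.366 = 14.51 m.
Hydraulic radius R = A/P = 28.46/14.51 = 1.961 m.
Manning's equation: Q = (1/n) A R^(2/3) S^(1/2) = (1/0.015) × 28.46 × 1.961^(2/3) × 0.0006601^(1/2) = 76.4 m³/s.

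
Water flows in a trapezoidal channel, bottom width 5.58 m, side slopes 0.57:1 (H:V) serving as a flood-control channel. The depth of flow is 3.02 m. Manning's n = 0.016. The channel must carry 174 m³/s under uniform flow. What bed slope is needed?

S = 0.0075

With bottom width b = 5.58 m and side slope z = 0.57: A = (b + zy)y = (5.58 + 0.57×3.02)×3.02 = 22.05 m²; P = b + 2y√(1+z²) = 5.58 + 2×3.02×1.151 = 12.53 m.
Hydraulic radius R = A/P = 22.05/12.53 = 1.759 m.
From Manning's equation, S = [nQ / (1 A R^(2/3))]² = [0.016 × 174 / (1 × 22.05 × 1.759^(2/3))]² = 0.0075.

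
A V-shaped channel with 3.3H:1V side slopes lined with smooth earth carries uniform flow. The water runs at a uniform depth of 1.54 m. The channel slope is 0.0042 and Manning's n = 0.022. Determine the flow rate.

Q = 18.8 m³/s

For a triangular section with side slope z = 3.3: A = zy² = 3.3×1.54² = 7.826 m²; P = 2y√(1+z²) = 2×1.54×3.448 = 10.62 m.
Hydraulic radius R = A/P = 7.826/10.62 = 0.7369 m.
Manning's equation: Q = (1/n) A R^(2/3) S^(1/2) = (1/0.022) × 7.826 × 0.7369^(2/3) × 0.0042^(1/2) = 18.8 m³/s.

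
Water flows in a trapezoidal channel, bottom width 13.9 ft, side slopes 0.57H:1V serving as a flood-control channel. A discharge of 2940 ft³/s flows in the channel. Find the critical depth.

At critical depth, Q² T / (g A³) = 1, i.e. A³/T = Q²/g = 2940²/32.2 = 268400.
Try y = 12.4 ft: A³/T = 626900 — too large.
Try y = 8.51 ft: A³/T = 172100 — too small.
Try y = 9.7 ft: A³/T = 268200 — matches.

y_c = 9.7 ft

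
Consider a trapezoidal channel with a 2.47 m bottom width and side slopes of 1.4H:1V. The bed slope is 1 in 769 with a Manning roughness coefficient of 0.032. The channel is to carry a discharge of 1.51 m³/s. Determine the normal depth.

Manning's equation rearranged: A R^(2/3) = nQ / (1·√S) = 0.032 × 1.51 / (√0.0013) = 1.34.
At y = 0.586 m: A R^(2/3) = 1.098 — short.
At y = 0.797 m: A R^(2/3) = 1.914 — over.
At y = 0.655 m: A R^(2/3) = 1.34 — close enough.

y_n = 0.655 m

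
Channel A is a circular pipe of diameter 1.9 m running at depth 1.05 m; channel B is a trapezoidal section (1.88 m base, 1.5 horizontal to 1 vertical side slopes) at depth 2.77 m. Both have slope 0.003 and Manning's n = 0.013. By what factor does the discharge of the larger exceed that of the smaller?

Channel A: For a circular section of diameter D = 1.9 m at depth y = 1.05 m, the central angle is θ = 2 arccos(1 − 2y/D) = 3.353 rad. Then A = (D²/8)(θ − sin θ) = 1.607 m² and P = Dθ/2 = 3.185 m. Hydraulic radius R = A/P = 1.607/3.185 = 0.5047 m. Q_A = (1/0.013)·1.607·0.5047^(2/3)·√0.003 = 4.293 m³/s.
Channel B: With bottom width b = 1.88 m and side slope z = 1.5: A = (b + zy)y = (1.88 + 1.5×2.77)×2.77 = 16.72 m²; P = b + 2y√(1+z²) = 1.88 + 2×2.77×1.803 = 11.87 m. Hydraulic radius R = A/P = 16.72/11.87 = 1.409 m. Q_B = (1/0.013)·16.72·1.409^(2/3)·√0.003 = 88.51 m³/s.
The larger discharge is 88.51 m³/s and the smaller is 4.293 m³/s; the ratio is 20.6.

20.6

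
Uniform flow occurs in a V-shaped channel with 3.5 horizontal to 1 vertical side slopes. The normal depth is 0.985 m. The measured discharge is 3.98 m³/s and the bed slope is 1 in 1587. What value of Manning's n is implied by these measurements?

n = 0.013

For a triangular section with side slope z = 3.5: A = zy² = 3.5×0.985² = 3.396 m²; P = 2y√(1+z²) = 2×0.985×3.64 = 7.171 m.
Hydraulic radius R = A/P = 3.396/7.171 = 0.4736 m.
Rearranging Manning's equation: n = (1/Q) A R^(2/3) S^(1/2) = (1/3.98) × 3.396 × 0.4736^(2/3) × √0.0006301 = 0.013.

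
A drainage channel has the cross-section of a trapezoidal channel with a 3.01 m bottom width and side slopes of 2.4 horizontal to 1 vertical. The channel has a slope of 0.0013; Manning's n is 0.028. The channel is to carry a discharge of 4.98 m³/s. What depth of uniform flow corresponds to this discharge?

Manning's equation rearranged: A R^(2/3) = nQ / (1·√S) = 0.028 × 4.98 / (√0.0013) = 3.867.
At y = 0.747 m: A R^(2/3) = 2.321 — low.
At y = 1.1 m: A R^(2/3) = 4.955 — high.
At y = 0.971 m: A R^(2/3) = 3.865 — close enough.

y_n = 0.971 m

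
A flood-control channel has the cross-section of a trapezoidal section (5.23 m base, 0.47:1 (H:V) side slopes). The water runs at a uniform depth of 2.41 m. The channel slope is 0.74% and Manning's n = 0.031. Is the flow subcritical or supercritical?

With bottom width b = 5.23 m and side slope z = 0.47: A = (b + zy)y = (5.23 + 0.47×2.41)×2.41 = 15.33 m²; P = b + 2y√(1+z²) = 5.23 + 2×2.41×1.105 = 10.56 m.
Hydraulic radius R = A/P = 15.33/10.56 = 1.453 m.
V = (1/n) R^(2/3) √S = (1/0.031) × 1.453^(2/3) × √0.0074 = 3.559 m/s. Hydraulic depth D_h = A/T = 15.33/7.495 = 2.046 m.
Froude number Fr = V/√(g·D_h) = 3.559/√(9.81×2.046) = 0.795, which is less than 1, so the flow is subcritical.

subcritical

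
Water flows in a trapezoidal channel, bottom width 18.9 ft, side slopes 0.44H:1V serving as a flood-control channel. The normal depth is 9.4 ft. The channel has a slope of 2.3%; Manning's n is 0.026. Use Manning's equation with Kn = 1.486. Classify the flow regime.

With bottom width b = 18.9 ft and side slope z = 0.44: A = (b + zy)y = (18.9 + 0.44×9.4)×9.4 = 216.5 ft²; P = b + 2y√(1+z²) = 18.9 + 2×9.4×1.093 = 39.44 ft.
Hydraulic radius R = A/P = 216.5/39.44 = 5.49 ft.
V = (1.486/n) R^(2/3) √S = (1.486/0.026) × 5.49^(2/3) × √0.023 = 26.98 ft/s. Hydraulic depth D_h = A/T = 216.5/27.17 = 7.969 ft.
Froude number Fr = V/√(g·D_h) = 26.98/√(32.2×7.969) = 1.68, which is greater than 1, so the flow is supercritical.

supercritical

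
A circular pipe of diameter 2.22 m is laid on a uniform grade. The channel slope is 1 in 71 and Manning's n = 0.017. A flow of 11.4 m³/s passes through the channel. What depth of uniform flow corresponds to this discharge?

y_n = 1.27 m

Manning's equation rearranged: A R^(2/3) = nQ / (1·√S) = 0.017 × 11.4 / (√0.01408) = 1.633.
At y = 1.58 m: A R^(2/3) = 2.236 — over.
At y = 1.04 m: A R^(2/3) = 1.168 — short.
At y = 1.27 m: A R^(2/3) = 1.631 — ≈ 1.633.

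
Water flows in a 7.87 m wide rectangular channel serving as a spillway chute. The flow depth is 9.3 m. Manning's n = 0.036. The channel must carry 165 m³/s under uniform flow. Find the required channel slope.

S = 0.0017

Flow area A = b·y = 7.87 × 9.3 = 73.19 m². Wetted perimeter P = b + 2y = 7.87 + 2×9.3 = 26.47 m.
Hydraulic radius R = A/P = 73.19/26.47 = 2.765 m.
From Manning's equation, S = [nQ / (1 A R^(2/3))]² = [0.036 × 165 / (1 × 73.19 × 2.765^(2/3))]² = 0.0017.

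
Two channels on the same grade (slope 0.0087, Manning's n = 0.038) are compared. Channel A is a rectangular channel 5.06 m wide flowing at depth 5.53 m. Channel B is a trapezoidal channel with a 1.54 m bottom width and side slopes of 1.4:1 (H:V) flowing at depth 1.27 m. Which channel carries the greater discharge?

Channel A: Flow area A = b·y = 5.06 × 5.53 = 27.98 m². Wetted perimeter P = b + 2y = 5.06 + 2×5.53 = 16.12 m. Hydraulic radius R = A/P = 27.98/16.12 = 1.736 m. Q_A = (1/0.038)·27.98·1.736^(2/3)·√0.0087 = 99.2 m³/s.
Channel B: With bottom width b = 1.54 m and side slope z = 1.4: A = (b + zy)y = (1.54 + 1.4×1.27)×1.27 = 4.214 m²; P = b + 2y√(1+z²) = 1.54 + 2×1.27×1.72 = 5.91 m. Hydraulic radius R = A/P = 4.214/5.91 = 0.713 m. Q_B = (1/0.038)·4.214·0.713^(2/3)·√0.0087 = 8.255 m³/s.
Q_A = 99.2 m³/s vs Q_B = 8.255 m³/s, so channel A carries more.

channel A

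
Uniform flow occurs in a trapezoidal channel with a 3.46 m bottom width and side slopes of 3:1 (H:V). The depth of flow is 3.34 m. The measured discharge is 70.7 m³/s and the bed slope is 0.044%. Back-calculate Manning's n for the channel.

With bottom width b = 3.46 m and side slope z = 3: A = (b + zy)y = (3.46 + 3×3.34)×3.34 = 45.02 m²; P = b + 2y√(1+z²) = 3.46 + 2×3.34×3.162 = 24.58 m.
Hydraulic radius R = A/P = 45.02/24.58 = 1.831 m.
Rearranging Manning's equation: n = (1/Q) A R^(2/3) S^(1/2) = (1/70.7) × 45.02 × 1.831^(2/3) × √0.00044 = 0.02.

n = 0.02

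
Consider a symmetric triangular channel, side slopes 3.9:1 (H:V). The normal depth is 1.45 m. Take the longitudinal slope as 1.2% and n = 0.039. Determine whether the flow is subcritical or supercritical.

For a triangular section with side slope z = 3.9: A = zy² = 3.9×1.45² = 8.2 m²; P = 2y√(1+z²) = 2×1.45×4.026 = 11.68 m.
Hydraulic radius R = A/P = 8.2/11.68 = 0.7023 m.
V = (1/n) R^(2/3) √S = (1/0.039) × 0.7023^(2/3) × √0.012 = 2.219 m/s. Hydraulic depth D_h = A/T = 8.2/11.31 = 0.725 m.
Froude number Fr = V/√(g·D_h) = 2.219/√(9.81×0.725) = 0.832, which is less than 1, so the flow is subcritical.

subcritical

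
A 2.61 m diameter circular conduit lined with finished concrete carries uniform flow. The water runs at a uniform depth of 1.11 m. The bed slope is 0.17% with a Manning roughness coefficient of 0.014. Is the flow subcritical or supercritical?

subcritical

For a circular section of diameter D = 2.61 m at depth y = 1.11 m, the central angle is θ = 2 arccos(1 − 2y/D) = 2.842 rad. Then A = (D²/8)(θ − sin θ) = 2.168 m² and P = Dθ/2 = 3.708 m.
Hydraulic radius R = A/P = 2.168/3.708 = 0.5846 m.
V = (1/n) R^(2/3) √S = (1/0.014) × 0.5846^(2/3) × √0.0017 = 2.059 m/s. Hydraulic depth D_h = A/T = 2.168/2.581 = 0.8401 m.
Froude number Fr = V/√(g·D_h) = 2.059/√(9.81×0.8401) = 0.717, which is less than 1, so the flow is subcritical.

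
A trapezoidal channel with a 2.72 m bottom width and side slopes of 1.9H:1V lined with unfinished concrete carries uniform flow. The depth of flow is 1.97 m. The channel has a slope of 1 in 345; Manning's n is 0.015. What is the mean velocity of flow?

V = 3.91 m/s

With bottom width b = 2.72 m and side slope z = 1.9: A = (b + zy)y = (2.72 + 1.9×1.97)×1.97 = 12.73 m²; P = b + 2y√(1+z²) = 2.72 + 2×1.97×2.147 = 11.18 m.
Hydraulic radius R = A/P = 12.73/11.18 = 1.139 m.
From Manning's equation, V = (1/n) R^(2/3) S^(1/2) = (1/0.015) × 1.139^(2/3) × 0.002899^(1/2) = 3.91 m/s.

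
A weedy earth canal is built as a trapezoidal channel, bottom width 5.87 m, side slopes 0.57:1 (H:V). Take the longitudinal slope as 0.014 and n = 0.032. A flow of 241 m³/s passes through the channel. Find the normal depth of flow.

y_n = 4.43 m

Manning's equation rearranged: A R^(2/3) = nQ / (1·√S) = 0.032 × 241 / (√0.014) = 65.18.
Try y = 4.85 m: A R^(2/3) = 76.28 — high.
Try y = 3.75 m: A R^(2/3) = 48.78 — low.
Try y = 4.43 m: A R^(2/3) = 65.07 — ≈ 65.18.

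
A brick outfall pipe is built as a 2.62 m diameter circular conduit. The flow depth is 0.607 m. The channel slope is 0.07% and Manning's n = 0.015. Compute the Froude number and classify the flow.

For a circular section of diameter D = 2.62 m at depth y = 0.607 m, the central angle is θ = 2 arccos(1 − 2y/D) = 2.009 rad. Then A = (D²/8)(θ − sin θ) = 0.9465 m² and P = Dθ/2 = 2.631 m.
Hydraulic radius R = A/P = 0.9465/2.631 = 0.3597 m.
V = (1/n) R^(2/3) √S = (1/0.015) × 0.3597^(2/3) × √0.0007 = 0.8921 m/s. Hydraulic depth D_h = A/T = 0.9465/2.211 = 0.4281 m.
Froude number Fr = V/√(g·D_h) = 0.8921/√(9.81×0.4281) = 0.435, which is less than 1, so the flow is subcritical.

subcritical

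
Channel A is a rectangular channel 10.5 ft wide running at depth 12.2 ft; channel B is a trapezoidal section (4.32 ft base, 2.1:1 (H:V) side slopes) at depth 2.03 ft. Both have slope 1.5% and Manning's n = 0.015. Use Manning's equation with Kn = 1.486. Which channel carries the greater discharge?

Channel A: Flow area A = b·y = 10.5 × 12.2 = 128.1 ft². Wetted perimeter P = b + 2y = 10.5 + 2×12.2 = 34.9 ft. Hydraulic radius R = A/P = 128.1/34.9 = 3.67 ft. Q_A = (1.486/0.015)·128.1·3.67^(2/3)·√0.015 = 3698 ft³/s.
Channel B: With bottom width b = 4.32 ft and side slope z = 2.1: A = (b + zy)y = (4.32 + 2.1×2.03)×2.03 = 17.42 ft²; P = b + 2y√(1+z²) = 4.32 + 2×2.03×2.326 = 13.76 ft. Hydraulic radius R = A/P = 17.42/13.76 = 1.266 ft. Q_B = (1.486/0.015)·17.42·1.266^(2/3)·√0.015 = 247.4 ft³/s.
Q_A = 3698 ft³/s vs Q_B = 247.4 ft³/s, so channel A carries more.

channel A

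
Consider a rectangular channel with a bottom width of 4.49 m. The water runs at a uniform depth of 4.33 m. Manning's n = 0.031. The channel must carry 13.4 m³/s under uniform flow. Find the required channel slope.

S = 0.000271

Flow area A = b·y = 4.49 × 4.33 = 19.44 m². Wetted perimeter P = b + 2y = 4.49 + 2×4.33 = 13.15 m.
Hydraulic radius R = A/P = 19.44/13.15 = 1.478 m.
From Manning's equation, S = [nQ / (1 A R^(2/3))]² = [0.031 × 13.4 / (1 × 19.44 × 1.478^(2/3))]² = 0.000271.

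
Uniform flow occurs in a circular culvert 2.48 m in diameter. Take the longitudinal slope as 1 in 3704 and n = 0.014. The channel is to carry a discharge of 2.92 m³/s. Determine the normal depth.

y_n = 1.54 m

Manning's equation rearranged: A R^(2/3) = nQ / (1·√S) = 0.014 × 2.92 / (√0.00027) = 2.488.
Try y = 1.26 m: A R^(2/3) = 1.804 — too small.
Try y = 1.88 m: A R^(2/3) = 3.242 — too large.
Try y = 1.54 m: A R^(2/3) = 2.485 — close enough.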